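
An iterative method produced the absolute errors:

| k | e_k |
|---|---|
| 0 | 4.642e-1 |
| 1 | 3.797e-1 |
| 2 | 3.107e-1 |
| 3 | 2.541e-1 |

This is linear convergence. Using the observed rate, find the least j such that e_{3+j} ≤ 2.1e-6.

Rate ρ ≈ e_3/e_2 = 2.541e-1/3.107e-1 = 0.8178.
After j more steps, e_{3+j} ≈ 2.541e-1·ρ^j; need ρ^j ≤ 2.1e-6/2.541e-1 = 8.26446e-06.
j ≥ ln(8.26446e-06)/ln(0.8178) = -11.7035/-0.20114 = 58.186.
So 59 more iterations are needed.

59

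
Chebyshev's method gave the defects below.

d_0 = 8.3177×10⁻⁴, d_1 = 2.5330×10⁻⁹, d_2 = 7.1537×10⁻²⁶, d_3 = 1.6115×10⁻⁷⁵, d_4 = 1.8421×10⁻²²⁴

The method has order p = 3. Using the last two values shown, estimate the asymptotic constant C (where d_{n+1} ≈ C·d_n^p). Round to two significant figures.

4.4

C ≈ d_4 / d_3^3
  = 1.8421×10⁻²²⁴ / (1.6115×10⁻⁷⁵)^3
  = 1.8421×10⁻²²⁴ / 4.18496e-225 ≈ 4.4017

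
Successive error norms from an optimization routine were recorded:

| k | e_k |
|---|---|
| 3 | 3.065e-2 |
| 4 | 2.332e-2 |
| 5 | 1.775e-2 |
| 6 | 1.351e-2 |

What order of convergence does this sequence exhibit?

1

Consecutive ratios: e_6/e_5 = 1.351e-2/1.775e-2 = 0.761127, e_5/e_4 = 1.775e-2/2.332e-2 = 0.761149.
p ≈ ln(0.761127)/ln(0.761149) = -0.2730/-0.2729 ≈ 1.00.
So the convergence is linear (order 1).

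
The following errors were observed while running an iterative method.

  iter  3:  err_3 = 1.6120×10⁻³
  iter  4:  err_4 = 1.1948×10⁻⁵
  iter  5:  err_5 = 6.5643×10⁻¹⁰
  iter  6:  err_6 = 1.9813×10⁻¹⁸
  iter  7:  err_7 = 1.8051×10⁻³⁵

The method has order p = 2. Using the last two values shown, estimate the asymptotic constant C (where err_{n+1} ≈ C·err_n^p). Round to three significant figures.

C ≈ err_7 / err_6^2
  = 1.8051×10⁻³⁵ / (1.9813×10⁻¹⁸)^2
  = 1.8051×10⁻³⁵ / 3.92555e-36 ≈ 4.5983

4.60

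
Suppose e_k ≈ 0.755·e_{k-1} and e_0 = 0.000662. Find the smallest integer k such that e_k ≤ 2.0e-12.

70

After k steps, e_k ≈ 0.000662·0.755^k.
Need 0.755^k ≤ 2.0e-12/0.000662 = 3.02115e-09.
k ≥ ln(3.02115e-09)/ln(0.755) = -19.6176/-0.28104 = 69.804.
Smallest integer k = 70.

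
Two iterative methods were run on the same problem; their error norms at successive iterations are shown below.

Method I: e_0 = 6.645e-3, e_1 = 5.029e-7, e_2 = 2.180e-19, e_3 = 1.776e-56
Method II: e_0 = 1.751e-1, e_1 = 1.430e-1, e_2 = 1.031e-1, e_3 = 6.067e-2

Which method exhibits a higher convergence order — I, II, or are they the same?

Method I: p ≈ ln(1.776e-56/2.180e-19)/ln(2.180e-19/5.029e-7) ≈ 3.00.
Method II: p ≈ ln(6.067e-2/1.031e-1)/ln(1.031e-1/1.430e-1) ≈ 1.62.
Method I has the higher order (≈3.0 vs ≈1.6).

I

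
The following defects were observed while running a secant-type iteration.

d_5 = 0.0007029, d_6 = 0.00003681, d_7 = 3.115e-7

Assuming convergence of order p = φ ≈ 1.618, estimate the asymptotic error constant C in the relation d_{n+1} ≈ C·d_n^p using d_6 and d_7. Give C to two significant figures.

4.7

C ≈ d_7 / d_6^1.618
  = 3.115e-7 / (0.00003681)^1.618
  = 3.115e-7 / 6.69472e-08 ≈ 4.6529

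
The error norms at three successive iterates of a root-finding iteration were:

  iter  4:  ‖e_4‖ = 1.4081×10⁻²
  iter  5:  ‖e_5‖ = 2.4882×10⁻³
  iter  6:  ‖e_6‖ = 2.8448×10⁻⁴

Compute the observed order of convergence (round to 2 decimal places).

1.25

p ≈ ln(‖e_6‖/‖e_5‖) / ln(‖e_5‖/‖e_4‖)
  = ln(2.8448×10⁻⁴/2.4882×10⁻³) / ln(2.4882×10⁻³/1.4081×10⁻²)
  = ln(0.114332) / ln(0.176706)
  = -2.16865 / -1.73327 ≈ 1.25119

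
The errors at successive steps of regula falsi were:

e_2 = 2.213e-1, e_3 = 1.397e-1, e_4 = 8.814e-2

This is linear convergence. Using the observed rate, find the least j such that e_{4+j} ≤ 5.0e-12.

52

Rate ρ ≈ e_4/e_3 = 8.814e-2/1.397e-1 = 0.6309.
After j more steps, e_{4+j} ≈ 8.814e-2·ρ^j; need ρ^j ≤ 5.0e-12/8.814e-2 = 5.67279e-11.
j ≥ ln(5.67279e-11)/ln(0.6309) = -23.5928/-0.46061 = 51.221.
So 52 more iterations are needed.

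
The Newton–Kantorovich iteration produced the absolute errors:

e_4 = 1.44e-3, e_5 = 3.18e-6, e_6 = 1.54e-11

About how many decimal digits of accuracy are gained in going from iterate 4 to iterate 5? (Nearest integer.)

Digits gained ≈ log₁₀(e_4/e_5) = log₁₀(1.44e-3/3.18e-6) = log₁₀(452.83) ≈ 2.656.

3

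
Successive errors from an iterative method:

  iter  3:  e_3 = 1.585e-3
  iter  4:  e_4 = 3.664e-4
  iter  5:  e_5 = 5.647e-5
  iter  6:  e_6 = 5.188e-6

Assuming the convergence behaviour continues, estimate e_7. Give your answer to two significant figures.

2.5e-7

First estimate the order: p ≈ ln(e_6/e_5) / ln(e_5/e_4) = ln(5.188e-6/5.647e-5)/ln(5.647e-5/3.664e-4) = ln(0.0918718)/ln(0.154121) ≈ 1.2767.
Then e_7 ≈ e_6·(e_6/e_5)^p = 5.188e-6·(0.0918718)^1.2767 = 5.188e-6·0.0474564 ≈ 2.462e-07.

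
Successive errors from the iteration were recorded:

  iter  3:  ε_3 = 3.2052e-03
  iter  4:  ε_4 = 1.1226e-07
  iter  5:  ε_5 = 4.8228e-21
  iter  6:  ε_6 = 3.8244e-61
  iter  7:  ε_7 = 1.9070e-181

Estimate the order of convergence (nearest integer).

Consecutive ratios: ε_7/ε_6 = 1.9070e-181/3.8244e-61 = 4.9864e-121, ε_6/ε_5 = 3.8244e-61/4.8228e-21 = 7.92983e-41.
p ≈ ln(4.9864e-121)/ln(7.92983e-41) = -277.0061/-92.3354 ≈ 3.00.
So the convergence is cubic (order 3).

3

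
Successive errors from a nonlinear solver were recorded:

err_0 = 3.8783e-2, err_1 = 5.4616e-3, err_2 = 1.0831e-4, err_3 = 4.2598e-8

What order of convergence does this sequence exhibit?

Consecutive ratios: err_3/err_2 = 4.2598e-8/1.0831e-4 = 0.000393297, err_2/err_1 = 1.0831e-4/5.4616e-3 = 0.0198312.
p ≈ ln(0.000393297)/ln(0.0198312) = -7.8409/-3.9205 ≈ 2.00.
So the convergence is quadratic (order 2).

2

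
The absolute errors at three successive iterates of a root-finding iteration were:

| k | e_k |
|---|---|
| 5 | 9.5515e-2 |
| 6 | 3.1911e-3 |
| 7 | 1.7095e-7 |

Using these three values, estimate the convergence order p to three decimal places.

p ≈ ln(e_7/e_6) / ln(e_6/e_5)
  = ln(1.7095e-7/3.1911e-3) / ln(3.1911e-3/9.5515e-2)
  = ln(5.35709e-05) / ln(0.0334094)
  = -9.834505 / -3.398918 ≈ 2.893422

2.893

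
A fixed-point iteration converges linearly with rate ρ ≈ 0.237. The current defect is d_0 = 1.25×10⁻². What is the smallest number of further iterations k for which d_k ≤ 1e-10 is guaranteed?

13

After k steps, d_k ≈ 1.25×10⁻²·0.237^k.
Need 0.237^k ≤ 1e-10/1.25×10⁻² = 8e-09.
k ≥ ln(8e-09)/ln(0.237) = -18.6438/-1.43970 = 12.950.
Smallest integer k = 13.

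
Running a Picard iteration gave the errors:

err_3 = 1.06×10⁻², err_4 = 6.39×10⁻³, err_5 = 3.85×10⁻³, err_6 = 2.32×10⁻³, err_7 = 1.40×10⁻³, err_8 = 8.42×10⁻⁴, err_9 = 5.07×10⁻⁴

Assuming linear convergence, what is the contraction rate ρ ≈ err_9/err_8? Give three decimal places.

0.602

ρ ≈ err_9/err_8 = 5.07×10⁻⁴/8.42×10⁻⁴ = 0.60214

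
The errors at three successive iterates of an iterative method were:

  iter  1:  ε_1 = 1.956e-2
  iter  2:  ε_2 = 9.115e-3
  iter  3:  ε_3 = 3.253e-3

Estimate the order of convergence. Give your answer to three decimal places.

p ≈ ln(ε_3/ε_2) / ln(ε_2/ε_1)
  = ln(3.253e-3/9.115e-3) / ln(9.115e-3/1.956e-2)
  = ln(0.356884) / ln(0.466002)
  = -1.030344 / -0.763565 ≈ 1.349386

1.349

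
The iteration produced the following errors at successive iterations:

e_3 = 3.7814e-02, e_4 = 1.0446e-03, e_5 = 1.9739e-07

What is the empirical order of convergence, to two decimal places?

p ≈ ln(e_5/e_4) / ln(e_4/e_3)
  = ln(1.9739e-07/1.0446e-03) / ln(1.0446e-03/3.7814e-02)
  = ln(0.000188962) / ln(0.0276247)
  = -8.57396 / -3.58904 ≈ 2.38893

2.39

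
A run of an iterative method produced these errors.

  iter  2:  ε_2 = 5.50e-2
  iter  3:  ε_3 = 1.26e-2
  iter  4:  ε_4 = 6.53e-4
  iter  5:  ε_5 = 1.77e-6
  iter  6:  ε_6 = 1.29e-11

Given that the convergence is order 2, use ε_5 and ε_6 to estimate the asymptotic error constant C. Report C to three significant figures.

4.12

C ≈ ε_6 / ε_5^2
  = 1.29e-11 / (1.77e-6)^2
  = 1.29e-11 / 3.1329e-12 ≈ 4.1176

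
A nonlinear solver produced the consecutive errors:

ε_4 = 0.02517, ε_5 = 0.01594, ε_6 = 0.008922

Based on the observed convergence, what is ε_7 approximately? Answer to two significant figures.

First estimate the order: p ≈ ln(ε_6/ε_5) / ln(ε_5/ε_4) = ln(0.008922/0.01594)/ln(0.01594/0.02517) = ln(0.559724)/ln(0.633294) ≈ 1.2703.
Then ε_7 ≈ ε_6·(ε_6/ε_5)^p = 0.008922·(0.559724)^1.2703 = 0.008922·0.478466 ≈ 0.004269.

4.3e-3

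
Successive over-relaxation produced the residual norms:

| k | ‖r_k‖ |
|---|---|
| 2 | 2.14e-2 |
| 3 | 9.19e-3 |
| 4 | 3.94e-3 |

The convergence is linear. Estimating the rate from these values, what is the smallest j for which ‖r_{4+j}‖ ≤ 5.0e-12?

25

Rate ρ ≈ ‖r_4‖/‖r_3‖ = 3.94e-3/9.19e-3 = 0.4287.
After j more steps, ‖r_{4+j}‖ ≈ 3.94e-3·ρ^j; need ρ^j ≤ 5.0e-12/3.94e-3 = 1.26904e-09.
j ≥ ln(1.26904e-09)/ln(0.4287) = -20.4850/-0.84700 = 24.185.
So 25 more iterations are needed.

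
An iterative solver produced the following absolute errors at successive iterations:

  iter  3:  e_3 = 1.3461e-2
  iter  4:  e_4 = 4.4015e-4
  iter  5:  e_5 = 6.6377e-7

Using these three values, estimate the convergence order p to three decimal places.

1.899

p ≈ ln(e_5/e_4) / ln(e_4/e_3)
  = ln(6.6377e-7/4.4015e-4) / ln(4.4015e-4/1.3461e-2)
  = ln(0.00150805) / ln(0.0326982)
  = -6.496938 / -3.420435 ≈ 1.899448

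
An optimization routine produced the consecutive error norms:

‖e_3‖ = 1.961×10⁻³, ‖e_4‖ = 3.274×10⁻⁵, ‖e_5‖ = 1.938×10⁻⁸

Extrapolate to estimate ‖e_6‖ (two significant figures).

2.7e-14

First estimate the order: p ≈ ln(‖e_5‖/‖e_4‖) / ln(‖e_4‖/‖e_3‖) = ln(1.938×10⁻⁸/3.274×10⁻⁵)/ln(3.274×10⁻⁵/1.961×10⁻³) = ln(0.000591936)/ln(0.0166956) ≈ 1.8160.
Then ‖e_6‖ ≈ ‖e_5‖·(‖e_5‖/‖e_4‖)^p = 1.938×10⁻⁸·(0.000591936)^1.8160 = 1.938×10⁻⁸·1.37547e-06 ≈ 2.666e-14.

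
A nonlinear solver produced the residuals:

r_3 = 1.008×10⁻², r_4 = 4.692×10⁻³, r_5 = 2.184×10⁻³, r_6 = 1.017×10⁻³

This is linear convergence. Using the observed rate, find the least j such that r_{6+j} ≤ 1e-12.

Rate ρ ≈ r_6/r_5 = 1.017×10⁻³/2.184×10⁻³ = 0.4657.
After j more steps, r_{6+j} ≈ 1.017×10⁻³·ρ^j; need ρ^j ≤ 1e-12/1.017×10⁻³ = 9.83284e-10.
j ≥ ln(9.83284e-10)/ln(0.4657) = -20.7401/-0.76421 = 27.139.
So 28 more iterations are needed.

28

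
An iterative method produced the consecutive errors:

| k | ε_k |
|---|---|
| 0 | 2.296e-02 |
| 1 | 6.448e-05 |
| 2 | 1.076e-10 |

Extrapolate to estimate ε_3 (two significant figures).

First estimate the order: p ≈ ln(ε_2/ε_1) / ln(ε_1/ε_0) = ln(1.076e-10/6.448e-05)/ln(6.448e-05/2.296e-02) = ln(1.66873e-06)/ln(0.00280836) ≈ 2.2644.
Then ε_3 ≈ ε_2·(ε_2/ε_1)^p = 1.076e-10·(1.66873e-06)^2.2644 = 1.076e-10·8.26363e-14 ≈ 8.892e-24.

8.9e-24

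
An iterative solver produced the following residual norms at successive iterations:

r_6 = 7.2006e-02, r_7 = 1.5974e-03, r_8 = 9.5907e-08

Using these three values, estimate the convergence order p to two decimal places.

p ≈ ln(r_8/r_7) / ln(r_7/r_6)
  = ln(9.5907e-08/1.5974e-03) / ln(1.5974e-03/7.2006e-02)
  = ln(6.00394e-05) / ln(0.0221843)
  = -9.72051 / -3.80837 ≈ 2.55241

2.55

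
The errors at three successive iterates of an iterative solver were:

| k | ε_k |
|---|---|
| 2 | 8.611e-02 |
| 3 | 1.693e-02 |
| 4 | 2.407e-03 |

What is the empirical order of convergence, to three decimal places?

1.199

p ≈ ln(ε_4/ε_3) / ln(ε_3/ε_2)
  = ln(2.407e-03/1.693e-02) / ln(1.693e-02/8.611e-02)
  = ln(0.142174) / ln(0.196609)
  = -1.950704 / -1.626538 ≈ 1.199298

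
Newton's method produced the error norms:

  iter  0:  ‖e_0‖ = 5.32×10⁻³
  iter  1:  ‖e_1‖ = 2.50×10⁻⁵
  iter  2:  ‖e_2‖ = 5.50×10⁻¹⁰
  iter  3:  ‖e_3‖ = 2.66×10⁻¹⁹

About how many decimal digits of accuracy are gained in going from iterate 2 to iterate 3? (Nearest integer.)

9

Digits gained ≈ log₁₀(‖e_2‖/‖e_3‖) = log₁₀(5.50×10⁻¹⁰/2.66×10⁻¹⁹) = log₁₀(2.06767e+09) ≈ 9.315.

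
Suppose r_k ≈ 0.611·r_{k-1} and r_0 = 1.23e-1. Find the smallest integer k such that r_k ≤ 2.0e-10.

After k steps, r_k ≈ 1.23e-1·0.611^k.
Need 0.611^k ≤ 2.0e-10/1.23e-1 = 1.62602e-09.
k ≥ ln(1.62602e-09)/ln(0.611) = -20.2371/-0.49266 = 41.077.
Smallest integer k = 42.

42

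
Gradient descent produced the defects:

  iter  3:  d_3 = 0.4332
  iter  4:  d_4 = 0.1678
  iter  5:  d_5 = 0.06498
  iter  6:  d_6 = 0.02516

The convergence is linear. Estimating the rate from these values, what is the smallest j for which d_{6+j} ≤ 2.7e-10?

Rate ρ ≈ d_6/d_5 = 0.02516/0.06498 = 0.3872.
After j more steps, d_{6+j} ≈ 0.02516·ρ^j; need ρ^j ≤ 2.7e-10/0.02516 = 1.07313e-08.
j ≥ ln(1.07313e-08)/ln(0.3872) = -18.3501/-0.94881 = 19.340.
So 20 more iterations are needed.

20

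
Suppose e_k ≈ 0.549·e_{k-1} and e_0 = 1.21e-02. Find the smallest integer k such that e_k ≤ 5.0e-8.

21

After k steps, e_k ≈ 1.21e-02·0.549^k.
Need 0.549^k ≤ 5.0e-8/1.21e-02 = 4.13223e-06.
k ≥ ln(4.13223e-06)/ln(0.549) = -12.3967/-0.59966 = 20.673.
Smallest integer k = 21.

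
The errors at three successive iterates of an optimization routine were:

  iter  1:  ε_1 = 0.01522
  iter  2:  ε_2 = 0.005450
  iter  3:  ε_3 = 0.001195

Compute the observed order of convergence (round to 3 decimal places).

p ≈ ln(ε_3/ε_2) / ln(ε_2/ε_1)
  = ln(0.001195/0.005450) / ln(0.005450/0.01522)
  = ln(0.219266) / ln(0.358081)
  = -1.517470 / -1.026996 ≈ 1.477581

1.478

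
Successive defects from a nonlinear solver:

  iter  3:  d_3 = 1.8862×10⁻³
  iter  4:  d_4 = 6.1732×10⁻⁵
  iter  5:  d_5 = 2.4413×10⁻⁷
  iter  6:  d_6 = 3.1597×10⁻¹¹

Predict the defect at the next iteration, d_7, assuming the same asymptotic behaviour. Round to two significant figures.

First estimate the order: p ≈ ln(d_6/d_5) / ln(d_5/d_4) = ln(3.1597×10⁻¹¹/2.4413×10⁻⁷)/ln(2.4413×10⁻⁷/6.1732×10⁻⁵) = ln(0.000129427)/ln(0.00395468) ≈ 1.6180.
Then d_7 ≈ d_6·(d_6/d_5)^p = 3.1597×10⁻¹¹·(0.000129427)^1.6180 = 3.1597×10⁻¹¹·5.11984e-07 ≈ 1.618e-17.

1.6e-17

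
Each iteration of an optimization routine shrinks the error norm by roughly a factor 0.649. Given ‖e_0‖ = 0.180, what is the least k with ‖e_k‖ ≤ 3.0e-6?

26

After k steps, ‖e_k‖ ≈ 0.180·0.649^k.
Need 0.649^k ≤ 3.0e-6/0.180 = 1.66667e-05.
k ≥ ln(1.66667e-05)/ln(0.649) = -11.0021/-0.43232 = 25.449.
Smallest integer k = 26.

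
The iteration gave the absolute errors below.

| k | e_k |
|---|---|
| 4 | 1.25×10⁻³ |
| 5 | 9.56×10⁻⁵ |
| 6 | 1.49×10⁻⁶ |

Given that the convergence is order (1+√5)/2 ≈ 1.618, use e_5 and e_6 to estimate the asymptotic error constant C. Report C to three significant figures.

C ≈ e_6 / e_5^1.618
  = 1.49×10⁻⁶ / (9.56×10⁻⁵)^1.618
  = 1.49×10⁻⁶ / 3.13603e-07 ≈ 4.7512

4.75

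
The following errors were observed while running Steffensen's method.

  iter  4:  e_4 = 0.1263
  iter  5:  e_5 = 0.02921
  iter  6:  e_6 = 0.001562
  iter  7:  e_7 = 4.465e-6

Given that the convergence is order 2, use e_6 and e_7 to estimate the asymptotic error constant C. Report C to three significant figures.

C ≈ e_7 / e_6^2
  = 4.465e-6 / (0.001562)^2
  = 4.465e-6 / 2.43984e-06 ≈ 1.83

1.83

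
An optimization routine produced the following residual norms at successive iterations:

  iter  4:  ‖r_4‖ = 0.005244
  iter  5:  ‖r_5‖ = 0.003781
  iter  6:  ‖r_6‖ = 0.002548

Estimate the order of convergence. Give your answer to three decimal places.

1.207

p ≈ ln(‖r_6‖/‖r_5‖) / ln(‖r_5‖/‖r_4‖)
  = ln(0.002548/0.003781) / ln(0.003781/0.005244)
  = ln(0.673896) / ln(0.721014)
  = -0.394679 / -0.327097 ≈ 1.206611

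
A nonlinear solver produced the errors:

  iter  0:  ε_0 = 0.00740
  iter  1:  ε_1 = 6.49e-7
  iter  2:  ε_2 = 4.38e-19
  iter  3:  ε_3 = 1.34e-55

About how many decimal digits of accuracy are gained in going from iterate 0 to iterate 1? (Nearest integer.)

4

Digits gained ≈ log₁₀(ε_0/ε_1) = log₁₀(0.00740/6.49e-7) = log₁₀(11402.2) ≈ 4.057.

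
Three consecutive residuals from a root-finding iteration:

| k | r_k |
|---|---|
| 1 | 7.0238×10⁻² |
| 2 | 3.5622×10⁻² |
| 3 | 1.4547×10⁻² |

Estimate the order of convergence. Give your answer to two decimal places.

p ≈ ln(r_3/r_2) / ln(r_2/r_1)
  = ln(1.4547×10⁻²/3.5622×10⁻²) / ln(3.5622×10⁻²/7.0238×10⁻²)
  = ln(0.408371) / ln(0.507161)
  = -0.89558 / -0.67893 ≈ 1.31911

1.32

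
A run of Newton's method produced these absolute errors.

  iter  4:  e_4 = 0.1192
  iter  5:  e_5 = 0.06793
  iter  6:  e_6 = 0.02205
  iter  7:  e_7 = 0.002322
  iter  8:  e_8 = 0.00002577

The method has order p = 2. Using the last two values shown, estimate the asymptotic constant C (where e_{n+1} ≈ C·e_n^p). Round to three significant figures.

C ≈ e_8 / e_7^2
  = 0.00002577 / (0.002322)^2
  = 0.00002577 / 5.39168e-06 ≈ 4.7796

4.78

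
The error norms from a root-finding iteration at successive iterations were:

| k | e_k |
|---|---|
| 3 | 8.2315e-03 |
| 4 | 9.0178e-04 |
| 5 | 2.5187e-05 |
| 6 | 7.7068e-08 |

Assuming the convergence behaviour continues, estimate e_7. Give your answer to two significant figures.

6.6e-12

First estimate the order: p ≈ ln(e_6/e_5) / ln(e_5/e_4) = ln(7.7068e-08/2.5187e-05)/ln(2.5187e-05/9.0178e-04) = ln(0.00305983)/ln(0.0279303) ≈ 1.6180.
Then e_7 ≈ e_6·(e_6/e_5)^p = 7.7068e-08·(0.00305983)^1.6180 = 7.7068e-08·8.54788e-05 ≈ 6.588e-12.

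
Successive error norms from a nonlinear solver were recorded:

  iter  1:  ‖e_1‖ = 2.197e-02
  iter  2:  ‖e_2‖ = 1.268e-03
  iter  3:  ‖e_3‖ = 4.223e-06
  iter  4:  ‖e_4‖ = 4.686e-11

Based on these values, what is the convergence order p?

2

Consecutive ratios: ‖e_4‖/‖e_3‖ = 4.686e-11/4.223e-06 = 1.10964e-05, ‖e_3‖/‖e_2‖ = 4.223e-06/1.268e-03 = 0.00333044.
p ≈ ln(1.10964e-05)/ln(0.00333044) = -11.4089/-5.7047 ≈ 2.00.
So the convergence is quadratic (order 2).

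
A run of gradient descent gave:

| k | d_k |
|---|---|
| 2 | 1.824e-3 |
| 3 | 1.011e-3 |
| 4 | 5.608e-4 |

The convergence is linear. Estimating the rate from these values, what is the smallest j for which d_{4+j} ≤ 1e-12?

Rate ρ ≈ d_4/d_3 = 5.608e-4/1.011e-3 = 0.5547.
After j more steps, d_{4+j} ≈ 5.608e-4·ρ^j; need ρ^j ≤ 1e-12/5.608e-4 = 1.78317e-09.
j ≥ ln(1.78317e-09)/ln(0.5547) = -20.1449/-0.58933 = 34.183.
So 35 more iterations are needed.

35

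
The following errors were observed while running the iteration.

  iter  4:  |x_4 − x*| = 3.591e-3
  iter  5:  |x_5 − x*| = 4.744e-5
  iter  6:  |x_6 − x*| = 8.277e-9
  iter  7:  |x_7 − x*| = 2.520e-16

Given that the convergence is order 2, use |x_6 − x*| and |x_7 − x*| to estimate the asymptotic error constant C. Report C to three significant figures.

3.68

C ≈ |x_7 − x*| / |x_6 − x*|^2
  = 2.520e-16 / (8.277e-9)^2
  = 2.520e-16 / 6.85087e-17 ≈ 3.6784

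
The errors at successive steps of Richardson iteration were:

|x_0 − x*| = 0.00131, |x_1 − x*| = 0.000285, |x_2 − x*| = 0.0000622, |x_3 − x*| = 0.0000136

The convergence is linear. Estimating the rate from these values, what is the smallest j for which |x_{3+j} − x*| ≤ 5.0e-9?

Rate ρ ≈ |x_3 − x*|/|x_2 − x*| = 0.0000136/0.0000622 = 0.2186.
After j more steps, |x_{3+j} − x*| ≈ 0.0000136·ρ^j; need ρ^j ≤ 5.0e-9/0.0000136 = 0.000367647.
j ≥ ln(0.000367647)/ln(0.2186) = -7.9084/-1.52051 = 5.201.
So 6 more iterations are needed.

6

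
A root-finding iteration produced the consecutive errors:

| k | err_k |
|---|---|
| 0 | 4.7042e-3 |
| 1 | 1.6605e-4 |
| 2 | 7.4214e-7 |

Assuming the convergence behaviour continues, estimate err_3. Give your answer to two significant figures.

First estimate the order: p ≈ ln(err_2/err_1) / ln(err_1/err_0) = ln(7.4214e-7/1.6605e-4)/ln(1.6605e-4/4.7042e-3) = ln(0.00446938)/ln(0.0352982) ≈ 1.6180.
Then err_3 ≈ err_2·(err_2/err_1)^p = 7.4214e-7·(0.00446938)^1.6180 = 7.4214e-7·0.000157797 ≈ 1.171e-10.

1.2e-10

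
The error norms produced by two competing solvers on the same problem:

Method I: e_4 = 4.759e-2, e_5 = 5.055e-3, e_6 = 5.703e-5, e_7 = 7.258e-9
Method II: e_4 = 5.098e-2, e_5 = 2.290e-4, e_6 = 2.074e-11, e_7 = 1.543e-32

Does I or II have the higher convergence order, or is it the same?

II

Method I: p ≈ ln(7.258e-9/5.703e-5)/ln(5.703e-5/5.055e-3) ≈ 2.00.
Method II: p ≈ ln(1.543e-32/2.074e-11)/ln(2.074e-11/2.290e-4) ≈ 3.00.
Method II has the higher order (≈3.0 vs ≈2.0).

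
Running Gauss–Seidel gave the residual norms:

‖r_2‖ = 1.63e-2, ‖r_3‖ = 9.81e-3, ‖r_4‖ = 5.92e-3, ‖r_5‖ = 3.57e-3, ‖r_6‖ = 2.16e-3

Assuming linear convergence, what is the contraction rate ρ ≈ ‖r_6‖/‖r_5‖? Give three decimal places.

0.605

ρ ≈ ‖r_6‖/‖r_5‖ = 2.16e-3/3.57e-3 = 0.60504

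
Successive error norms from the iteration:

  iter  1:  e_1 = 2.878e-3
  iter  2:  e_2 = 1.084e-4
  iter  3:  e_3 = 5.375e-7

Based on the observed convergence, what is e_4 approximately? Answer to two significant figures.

First estimate the order: p ≈ ln(e_3/e_2) / ln(e_2/e_1) = ln(5.375e-7/1.084e-4)/ln(1.084e-4/2.878e-3) = ln(0.00495849)/ln(0.037665) ≈ 1.6184.
Then e_4 ≈ e_3·(e_3/e_2)^p = 5.375e-7·(0.00495849)^1.6184 = 5.375e-7·0.000186275 ≈ 1.001e-10.

1.0e-10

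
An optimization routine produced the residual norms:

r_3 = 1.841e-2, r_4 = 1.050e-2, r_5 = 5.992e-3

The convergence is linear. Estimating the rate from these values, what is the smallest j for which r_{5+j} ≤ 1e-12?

Rate ρ ≈ r_5/r_4 = 5.992e-3/1.050e-2 = 0.5707.
After j more steps, r_{5+j} ≈ 5.992e-3·ρ^j; need ρ^j ≤ 1e-12/5.992e-3 = 1.66889e-10.
j ≥ ln(1.66889e-10)/ln(0.5707) = -22.5137/-0.56089 = 40.139.
So 41 more iterations are needed.

41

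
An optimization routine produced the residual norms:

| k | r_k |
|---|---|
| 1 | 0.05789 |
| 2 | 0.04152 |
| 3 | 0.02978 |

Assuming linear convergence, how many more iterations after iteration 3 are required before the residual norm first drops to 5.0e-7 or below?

Rate ρ ≈ r_3/r_2 = 0.02978/0.04152 = 0.7172.
After j more steps, r_{3+j} ≈ 0.02978·ρ^j; need ρ^j ≤ 5.0e-7/0.02978 = 1.67898e-05.
j ≥ ln(1.67898e-05)/ln(0.7172) = -10.9947/-0.33240 = 33.077.
So 34 more iterations are needed.

34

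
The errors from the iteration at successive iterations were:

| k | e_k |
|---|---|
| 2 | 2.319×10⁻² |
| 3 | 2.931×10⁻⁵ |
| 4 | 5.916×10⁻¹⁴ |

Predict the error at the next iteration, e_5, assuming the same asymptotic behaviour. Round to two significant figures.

4.9e-40

First estimate the order: p ≈ ln(e_4/e_3) / ln(e_3/e_2) = ln(5.916×10⁻¹⁴/2.931×10⁻⁵)/ln(2.931×10⁻⁵/2.319×10⁻²) = ln(2.01842e-09)/ln(0.00126391) ≈ 3.0000.
Then e_5 ≈ e_4·(e_4/e_3)^p = 5.916×10⁻¹⁴·(2.01842e-09)^3.0000 = 5.916×10⁻¹⁴·8.22308e-27 ≈ 4.865e-40.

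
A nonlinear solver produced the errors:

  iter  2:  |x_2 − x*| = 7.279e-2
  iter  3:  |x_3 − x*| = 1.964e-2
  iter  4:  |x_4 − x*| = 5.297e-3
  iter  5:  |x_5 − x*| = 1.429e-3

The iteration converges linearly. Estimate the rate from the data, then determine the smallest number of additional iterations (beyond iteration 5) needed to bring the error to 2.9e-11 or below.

14

Rate ρ ≈ |x_5 − x*|/|x_4 − x*| = 1.429e-3/5.297e-3 = 0.2698.
After j more steps, |x_{5+j} − x*| ≈ 1.429e-3·ρ^j; need ρ^j ≤ 2.9e-11/1.429e-3 = 2.02939e-08.
j ≥ ln(2.02939e-08)/ln(0.2698) = -17.7129/-1.31007 = 13.521.
So 14 more iterations are needed.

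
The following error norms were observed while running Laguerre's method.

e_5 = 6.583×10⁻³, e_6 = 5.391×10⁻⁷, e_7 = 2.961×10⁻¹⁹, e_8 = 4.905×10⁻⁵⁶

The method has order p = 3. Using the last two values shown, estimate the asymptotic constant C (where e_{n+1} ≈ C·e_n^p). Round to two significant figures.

1.9

C ≈ e_8 / e_7^3
  = 4.905×10⁻⁵⁶ / (2.961×10⁻¹⁹)^3
  = 4.905×10⁻⁵⁶ / 2.59606e-56 ≈ 1.8894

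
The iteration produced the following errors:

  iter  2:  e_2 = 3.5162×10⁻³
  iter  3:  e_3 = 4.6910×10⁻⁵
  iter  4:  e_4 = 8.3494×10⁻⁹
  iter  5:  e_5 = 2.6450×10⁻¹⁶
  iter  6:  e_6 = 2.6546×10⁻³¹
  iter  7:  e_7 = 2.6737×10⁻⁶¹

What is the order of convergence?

Consecutive ratios: e_7/e_6 = 2.6737×10⁻⁶¹/2.6546×10⁻³¹ = 1.0072e-30, e_6/e_5 = 2.6546×10⁻³¹/2.6450×10⁻¹⁶ = 1.00363e-15.
p ≈ ln(1.0072e-30)/ln(1.00363e-15) = -69.0704/-34.5352 ≈ 2.00.
So the convergence is quadratic (order 2).

2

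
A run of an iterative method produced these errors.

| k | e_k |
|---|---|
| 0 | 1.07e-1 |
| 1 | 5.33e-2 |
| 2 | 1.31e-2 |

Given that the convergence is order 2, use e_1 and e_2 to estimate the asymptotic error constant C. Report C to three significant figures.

C ≈ e_2 / e_1^2
  = 1.31e-2 / (5.33e-2)^2
  = 1.31e-2 / 0.00284089 ≈ 4.6112

4.61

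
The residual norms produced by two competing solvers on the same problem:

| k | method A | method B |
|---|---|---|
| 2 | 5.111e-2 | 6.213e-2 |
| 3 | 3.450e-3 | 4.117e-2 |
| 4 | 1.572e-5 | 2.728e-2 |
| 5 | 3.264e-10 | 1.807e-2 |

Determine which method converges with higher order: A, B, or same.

A

Method A: p ≈ ln(3.264e-10/1.572e-5)/ln(1.572e-5/3.450e-3) ≈ 2.00.
Method B: p ≈ ln(1.807e-2/2.728e-2)/ln(2.728e-2/4.117e-2) ≈ 1.00.
Method A has the higher order (≈2.0 vs ≈1.0).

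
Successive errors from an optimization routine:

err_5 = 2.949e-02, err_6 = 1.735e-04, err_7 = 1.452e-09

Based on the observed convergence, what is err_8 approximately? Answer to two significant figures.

First estimate the order: p ≈ ln(err_7/err_6) / ln(err_6/err_5) = ln(1.452e-09/1.735e-04)/ln(1.735e-04/2.949e-02) = ln(8.36888e-06)/ln(0.00588335) ≈ 2.2764.
Then err_8 ≈ err_7·(err_7/err_6)^p = 1.452e-09·(8.36888e-06)^2.2764 = 1.452e-09·2.76669e-12 ≈ 4.017e-21.

4.0e-21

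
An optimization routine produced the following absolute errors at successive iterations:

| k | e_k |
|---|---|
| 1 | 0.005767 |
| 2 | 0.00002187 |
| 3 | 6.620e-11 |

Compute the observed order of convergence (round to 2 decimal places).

p ≈ ln(e_3/e_2) / ln(e_2/e_1)
  = ln(6.620e-11/0.00002187) / ln(0.00002187/0.005767)
  = ln(3.02698e-06) / ln(0.00379227)
  = -12.70795 / -5.57479 ≈ 2.27954

2.28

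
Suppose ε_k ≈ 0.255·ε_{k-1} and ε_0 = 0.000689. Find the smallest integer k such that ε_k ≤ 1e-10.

12

After k steps, ε_k ≈ 0.000689·0.255^k.
Need 0.255^k ≤ 1e-10/0.000689 = 1.45138e-07.
k ≥ ln(1.45138e-07)/ln(0.255) = -15.7456/-1.36649 = 11.523.
Smallest integer k = 12.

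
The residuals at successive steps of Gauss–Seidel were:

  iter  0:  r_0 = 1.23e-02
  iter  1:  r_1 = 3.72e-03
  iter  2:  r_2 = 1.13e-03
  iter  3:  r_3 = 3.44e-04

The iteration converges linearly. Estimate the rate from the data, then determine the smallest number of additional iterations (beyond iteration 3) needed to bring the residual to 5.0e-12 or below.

16

Rate ρ ≈ r_3/r_2 = 3.44e-04/1.13e-03 = 0.3044.
After j more steps, r_{3+j} ≈ 3.44e-04·ρ^j; need ρ^j ≤ 5.0e-12/3.44e-04 = 1.45349e-08.
j ≥ ln(1.45349e-08)/ln(0.3044) = -18.0467/-1.18941 = 15.173.
So 16 more iterations are needed.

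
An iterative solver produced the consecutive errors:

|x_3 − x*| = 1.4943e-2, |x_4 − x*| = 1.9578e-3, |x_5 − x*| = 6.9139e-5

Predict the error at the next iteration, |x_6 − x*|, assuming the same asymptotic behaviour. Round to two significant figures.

2.8e-7

First estimate the order: p ≈ ln(|x_5 − x*|/|x_4 − x*|) / ln(|x_4 − x*|/|x_3 − x*|) = ln(6.9139e-5/1.9578e-3)/ln(1.9578e-3/1.4943e-2) = ln(0.0353146)/ln(0.131018) ≈ 1.6451.
Then |x_6 − x*| ≈ |x_5 − x*|·(|x_5 − x*|/|x_4 − x*|)^p = 6.9139e-5·(0.0353146)^1.6451 = 6.9139e-5·0.00408545 ≈ 2.825e-07.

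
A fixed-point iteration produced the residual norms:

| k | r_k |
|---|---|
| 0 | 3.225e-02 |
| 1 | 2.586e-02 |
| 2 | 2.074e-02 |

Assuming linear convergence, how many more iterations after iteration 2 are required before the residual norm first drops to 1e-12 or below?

108

Rate ρ ≈ r_2/r_1 = 2.074e-02/2.586e-02 = 0.8020.
After j more steps, r_{2+j} ≈ 2.074e-02·ρ^j; need ρ^j ≤ 1e-12/2.074e-02 = 4.8216e-11.
j ≥ ln(4.8216e-11)/ln(0.8020) = -23.7553/-0.22065 = 107.661.
So 108 more iterations are needed.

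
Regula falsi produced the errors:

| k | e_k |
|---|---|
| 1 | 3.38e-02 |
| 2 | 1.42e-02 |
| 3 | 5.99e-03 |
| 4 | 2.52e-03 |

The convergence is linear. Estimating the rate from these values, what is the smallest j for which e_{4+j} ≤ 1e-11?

Rate ρ ≈ e_4/e_3 = 2.52e-03/5.99e-03 = 0.4207.
After j more steps, e_{4+j} ≈ 2.52e-03·ρ^j; need ρ^j ≤ 1e-11/2.52e-03 = 3.96825e-09.
j ≥ ln(3.96825e-09)/ln(0.4207) = -19.3449/-0.86584 = 22.342.
So 23 more iterations are needed.

23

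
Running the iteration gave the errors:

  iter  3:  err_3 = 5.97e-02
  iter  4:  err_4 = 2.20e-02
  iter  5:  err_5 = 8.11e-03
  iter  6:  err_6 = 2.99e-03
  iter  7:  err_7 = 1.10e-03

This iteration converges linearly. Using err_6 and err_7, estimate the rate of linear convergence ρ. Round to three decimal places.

0.368

ρ ≈ err_7/err_6 = 1.10e-03/2.99e-03 = 0.36789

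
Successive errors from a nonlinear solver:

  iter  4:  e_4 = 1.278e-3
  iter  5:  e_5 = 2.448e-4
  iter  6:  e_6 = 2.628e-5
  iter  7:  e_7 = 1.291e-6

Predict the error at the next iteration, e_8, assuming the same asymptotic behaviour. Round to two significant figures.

First estimate the order: p ≈ ln(e_7/e_6) / ln(e_6/e_5) = ln(1.291e-6/2.628e-5)/ln(2.628e-5/2.448e-4) = ln(0.0491248)/ln(0.107353) ≈ 1.3503.
Then e_8 ≈ e_7·(e_7/e_6)^p = 1.291e-6·(0.0491248)^1.3503 = 1.291e-6·0.0170948 ≈ 2.207e-08.

2.2e-8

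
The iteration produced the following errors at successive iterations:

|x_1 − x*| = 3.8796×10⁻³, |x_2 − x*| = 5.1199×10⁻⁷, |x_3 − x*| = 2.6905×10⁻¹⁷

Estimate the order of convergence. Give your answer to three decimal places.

p ≈ ln(|x_3 − x*|/|x_2 − x*|) / ln(|x_2 − x*|/|x_1 − x*|)
  = ln(2.6905×10⁻¹⁷/5.1199×10⁻⁷) / ln(5.1199×10⁻⁷/3.8796×10⁻³)
  = ln(5.25499e-11) / ln(0.00013197)
  = -23.669258 / -8.932936 ≈ 2.649662

2.650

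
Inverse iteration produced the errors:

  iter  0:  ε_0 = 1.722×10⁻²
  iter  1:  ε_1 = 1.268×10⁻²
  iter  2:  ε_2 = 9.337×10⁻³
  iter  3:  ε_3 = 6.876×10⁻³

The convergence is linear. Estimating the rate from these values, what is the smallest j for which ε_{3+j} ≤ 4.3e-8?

40

Rate ρ ≈ ε_3/ε_2 = 6.876×10⁻³/9.337×10⁻³ = 0.7364.
After j more steps, ε_{3+j} ≈ 6.876×10⁻³·ρ^j; need ρ^j ≤ 4.3e-8/6.876×10⁻³ = 6.25364e-06.
j ≥ ln(6.25364e-06)/ln(0.7364) = -11.9823/-0.30598 = 39.160.
So 40 more iterations are needed.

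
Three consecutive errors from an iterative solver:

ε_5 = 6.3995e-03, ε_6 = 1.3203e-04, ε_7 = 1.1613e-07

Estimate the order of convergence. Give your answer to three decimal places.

p ≈ ln(ε_7/ε_6) / ln(ε_6/ε_5)
  = ln(1.1613e-07/1.3203e-04) / ln(1.3203e-04/6.3995e-03)
  = ln(0.000879573) / ln(0.0206313)
  = -7.036074 / -3.880946 ≈ 1.812979

1.813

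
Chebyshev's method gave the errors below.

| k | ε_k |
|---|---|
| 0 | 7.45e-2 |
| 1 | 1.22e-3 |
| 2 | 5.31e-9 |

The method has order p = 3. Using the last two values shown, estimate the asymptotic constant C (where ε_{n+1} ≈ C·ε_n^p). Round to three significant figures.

2.92

C ≈ ε_2 / ε_1^3
  = 5.31e-9 / (1.22e-3)^3
  = 5.31e-9 / 1.81585e-09 ≈ 2.9243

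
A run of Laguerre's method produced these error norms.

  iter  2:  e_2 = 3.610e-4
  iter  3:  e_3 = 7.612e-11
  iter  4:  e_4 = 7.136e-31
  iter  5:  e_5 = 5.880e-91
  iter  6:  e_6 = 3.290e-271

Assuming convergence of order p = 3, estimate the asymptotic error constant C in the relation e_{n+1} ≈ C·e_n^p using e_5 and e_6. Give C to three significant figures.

C ≈ e_6 / e_5^3
  = 3.290e-271 / (5.880e-91)^3
  = 3.290e-271 / 2.03297e-271 ≈ 1.6183

1.62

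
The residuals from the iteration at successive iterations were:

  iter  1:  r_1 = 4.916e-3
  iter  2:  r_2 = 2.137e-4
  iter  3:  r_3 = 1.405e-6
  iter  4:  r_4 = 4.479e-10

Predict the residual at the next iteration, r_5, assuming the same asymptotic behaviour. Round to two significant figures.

First estimate the order: p ≈ ln(r_4/r_3) / ln(r_3/r_2) = ln(4.479e-10/1.405e-6)/ln(1.405e-6/2.137e-4) = ln(0.00031879)/ln(0.00657464) ≈ 1.6023.
Then r_5 ≈ r_4·(r_4/r_3)^p = 4.479e-10·(0.00031879)^1.6023 = 4.479e-10·2.49785e-06 ≈ 1.119e-15.

1.1e-15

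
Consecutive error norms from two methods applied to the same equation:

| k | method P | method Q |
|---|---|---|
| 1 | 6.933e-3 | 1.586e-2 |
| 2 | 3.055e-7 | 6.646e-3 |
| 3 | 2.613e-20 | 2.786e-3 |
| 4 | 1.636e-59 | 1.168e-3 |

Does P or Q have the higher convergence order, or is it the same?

Method P: p ≈ ln(1.636e-59/2.613e-20)/ln(2.613e-20/3.055e-7) ≈ 3.00.
Method Q: p ≈ ln(1.168e-3/2.786e-3)/ln(2.786e-3/6.646e-3) ≈ 1.00.
Method P has the higher order (≈3.0 vs ≈1.0).

P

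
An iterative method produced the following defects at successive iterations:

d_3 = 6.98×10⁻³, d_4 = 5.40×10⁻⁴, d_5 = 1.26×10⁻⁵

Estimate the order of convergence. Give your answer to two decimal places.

1.47

p ≈ ln(d_5/d_4) / ln(d_4/d_3)
  = ln(1.26×10⁻⁵/5.40×10⁻⁴) / ln(5.40×10⁻⁴/6.98×10⁻³)
  = ln(0.0233333) / ln(0.0773639)
  = -3.75787 / -2.55924 ≈ 1.46835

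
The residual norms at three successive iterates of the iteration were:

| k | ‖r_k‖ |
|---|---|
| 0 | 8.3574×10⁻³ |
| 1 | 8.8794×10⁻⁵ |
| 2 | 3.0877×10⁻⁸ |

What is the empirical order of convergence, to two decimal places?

p ≈ ln(‖r_2‖/‖r_1‖) / ln(‖r_1‖/‖r_0‖)
  = ln(3.0877×10⁻⁸/8.8794×10⁻⁵) / ln(8.8794×10⁻⁵/8.3574×10⁻³)
  = ln(0.000347737) / ln(0.0106246)
  = -7.96406 / -4.54458 ≈ 1.75243

1.75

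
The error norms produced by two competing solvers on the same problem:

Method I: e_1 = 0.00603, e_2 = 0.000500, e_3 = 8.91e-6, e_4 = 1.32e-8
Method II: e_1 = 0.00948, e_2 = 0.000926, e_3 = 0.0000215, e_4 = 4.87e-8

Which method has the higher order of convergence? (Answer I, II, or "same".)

same

Method I: p ≈ ln(1.32e-8/8.91e-6)/ln(8.91e-6/0.000500) ≈ 1.62.
Method II: p ≈ ln(4.87e-8/0.0000215)/ln(0.0000215/0.000926) ≈ 1.62.
Both orders ≈ 1.6 — effectively the same.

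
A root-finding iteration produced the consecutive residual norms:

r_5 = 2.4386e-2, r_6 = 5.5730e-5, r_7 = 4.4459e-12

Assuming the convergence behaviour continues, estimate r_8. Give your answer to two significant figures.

3.7e-31

First estimate the order: p ≈ ln(r_7/r_6) / ln(r_6/r_5) = ln(4.4459e-12/5.5730e-5)/ln(5.5730e-5/2.4386e-2) = ln(7.97757e-08)/ln(0.00228533) ≈ 2.6876.
Then r_8 ≈ r_7·(r_7/r_6)^p = 4.4459e-12·(7.97757e-08)^2.6876 = 4.4459e-12·8.37659e-20 ≈ 3.724e-31.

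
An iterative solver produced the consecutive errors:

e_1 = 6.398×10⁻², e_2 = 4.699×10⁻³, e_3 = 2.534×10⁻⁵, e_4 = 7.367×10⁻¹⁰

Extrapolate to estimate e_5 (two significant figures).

6.2e-19

First estimate the order: p ≈ ln(e_4/e_3) / ln(e_3/e_2) = ln(7.367×10⁻¹⁰/2.534×10⁻⁵)/ln(2.534×10⁻⁵/4.699×10⁻³) = ln(2.90726e-05)/ln(0.00539264) ≈ 2.0001.
Then e_5 ≈ e_4·(e_4/e_3)^p = 7.367×10⁻¹⁰·(2.90726e-05)^2.0001 = 7.367×10⁻¹⁰·8.44334e-10 ≈ 6.22e-19.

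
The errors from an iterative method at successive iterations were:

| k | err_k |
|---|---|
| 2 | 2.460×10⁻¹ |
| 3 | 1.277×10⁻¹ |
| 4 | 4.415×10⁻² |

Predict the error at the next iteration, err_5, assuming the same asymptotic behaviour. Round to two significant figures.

7.9e-3

First estimate the order: p ≈ ln(err_4/err_3) / ln(err_3/err_2) = ln(4.415×10⁻²/1.277×10⁻¹)/ln(1.277×10⁻¹/2.460×10⁻¹) = ln(0.345732)/ln(0.519106) ≈ 1.6199.
Then err_5 ≈ err_4·(err_4/err_3)^p = 4.415×10⁻²·(0.345732)^1.6199 = 4.415×10⁻²·0.17898 ≈ 0.007902.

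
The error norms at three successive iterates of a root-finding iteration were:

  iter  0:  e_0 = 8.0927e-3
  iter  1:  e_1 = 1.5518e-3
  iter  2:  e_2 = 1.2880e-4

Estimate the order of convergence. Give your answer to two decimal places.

1.51

p ≈ ln(e_2/e_1) / ln(e_1/e_0)
  = ln(1.2880e-4/1.5518e-3) / ln(1.5518e-3/8.0927e-3)
  = ln(0.0830004) / ln(0.191753)
  = -2.48891 / -1.65155 ≈ 1.50701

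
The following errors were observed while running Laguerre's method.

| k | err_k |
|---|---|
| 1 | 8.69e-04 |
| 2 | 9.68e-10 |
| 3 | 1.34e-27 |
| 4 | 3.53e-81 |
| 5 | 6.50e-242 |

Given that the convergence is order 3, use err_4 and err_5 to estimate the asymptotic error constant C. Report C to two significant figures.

C ≈ err_5 / err_4^3
  = 6.50e-242 / (3.53e-81)^3
  = 6.50e-242 / 4.3987e-242 ≈ 1.4777

1.5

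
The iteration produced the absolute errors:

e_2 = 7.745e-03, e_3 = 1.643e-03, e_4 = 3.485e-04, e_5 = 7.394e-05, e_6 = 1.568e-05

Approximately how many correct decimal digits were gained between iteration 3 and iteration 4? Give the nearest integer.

1

Digits gained ≈ log₁₀(e_3/e_4) = log₁₀(1.643e-03/3.485e-04) = log₁₀(4.71449) ≈ 0.673.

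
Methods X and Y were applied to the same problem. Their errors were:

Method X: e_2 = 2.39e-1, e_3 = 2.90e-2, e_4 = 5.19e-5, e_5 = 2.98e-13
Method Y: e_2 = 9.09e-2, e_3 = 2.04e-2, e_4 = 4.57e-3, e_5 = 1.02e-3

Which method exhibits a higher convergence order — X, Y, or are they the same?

Method X: p ≈ ln(2.98e-13/5.19e-5)/ln(5.19e-5/2.90e-2) ≈ 3.00.
Method Y: p ≈ ln(1.02e-3/4.57e-3)/ln(4.57e-3/2.04e-2) ≈ 1.00.
Method X has the higher order (≈3.0 vs ≈1.0).

X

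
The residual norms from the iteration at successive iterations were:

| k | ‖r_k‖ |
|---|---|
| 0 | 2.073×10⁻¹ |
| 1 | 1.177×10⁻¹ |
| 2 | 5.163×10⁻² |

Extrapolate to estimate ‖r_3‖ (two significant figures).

First estimate the order: p ≈ ln(‖r_2‖/‖r_1‖) / ln(‖r_1‖/‖r_0‖) = ln(5.163×10⁻²/1.177×10⁻¹)/ln(1.177×10⁻¹/2.073×10⁻¹) = ln(0.438658)/ln(0.567776) ≈ 1.4558.
Then ‖r_3‖ ≈ ‖r_2‖·(‖r_2‖/‖r_1‖)^p = 5.163×10⁻²·(0.438658)^1.4558 = 5.163×10⁻²·0.301306 ≈ 0.01556.

1.6e-2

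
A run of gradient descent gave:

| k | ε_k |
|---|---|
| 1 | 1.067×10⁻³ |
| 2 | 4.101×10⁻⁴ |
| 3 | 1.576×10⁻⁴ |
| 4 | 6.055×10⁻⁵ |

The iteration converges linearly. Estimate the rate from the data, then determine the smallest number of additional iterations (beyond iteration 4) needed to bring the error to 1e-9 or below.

12

Rate ρ ≈ ε_4/ε_3 = 6.055×10⁻⁵/1.576×10⁻⁴ = 0.3842.
After j more steps, ε_{4+j} ≈ 6.055×10⁻⁵·ρ^j; need ρ^j ≤ 1e-9/6.055×10⁻⁵ = 1.65153e-05.
j ≥ ln(1.65153e-05)/ln(0.3842) = -11.0112/-0.95659 = 11.511.
So 12 more iterations are needed.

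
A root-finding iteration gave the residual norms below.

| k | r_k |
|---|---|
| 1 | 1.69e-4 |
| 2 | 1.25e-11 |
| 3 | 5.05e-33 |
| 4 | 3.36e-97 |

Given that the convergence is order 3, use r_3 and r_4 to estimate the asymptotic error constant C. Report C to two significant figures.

2.6

C ≈ r_4 / r_3^3
  = 3.36e-97 / (5.05e-33)^3
  = 3.36e-97 / 1.28788e-97 ≈ 2.6089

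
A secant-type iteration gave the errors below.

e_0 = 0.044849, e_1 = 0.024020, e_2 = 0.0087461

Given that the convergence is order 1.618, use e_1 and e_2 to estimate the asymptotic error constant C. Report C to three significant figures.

3.65

C ≈ e_2 / e_1^1.618
  = 0.0087461 / (0.024020)^1.618
  = 0.0087461 / 0.00239755 ≈ 3.6479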